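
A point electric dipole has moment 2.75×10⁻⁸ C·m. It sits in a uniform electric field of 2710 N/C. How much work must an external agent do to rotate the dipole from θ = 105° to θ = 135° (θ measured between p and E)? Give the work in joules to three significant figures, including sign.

W ≈ 3.34×10⁻⁵ J

W_ext = ΔU = U(θ₂) − U(θ₁) = −pE cosθ₂ − (−pE cosθ₁) = pE(cosθ₁ − cosθ₂).
W = (2.75×10⁻⁸)(2710)·(cos105° − cos135°) = (7.453×10⁻⁵)·(+0.4483) = 3.341×10⁻⁵ J.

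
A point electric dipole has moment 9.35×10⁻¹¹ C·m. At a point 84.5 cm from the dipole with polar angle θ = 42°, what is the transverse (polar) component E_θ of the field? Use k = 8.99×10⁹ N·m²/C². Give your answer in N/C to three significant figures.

E_θ ≈ 0.932 N/C

For a dipole, E_θ = (kp sinθ)/r³.
kp/r³ = (8.99×10⁹)(9.35×10⁻¹¹)/(0.845)³ = 1.393 N/C.
E_θ = 1.393·sin42° = 0.9322 N/C.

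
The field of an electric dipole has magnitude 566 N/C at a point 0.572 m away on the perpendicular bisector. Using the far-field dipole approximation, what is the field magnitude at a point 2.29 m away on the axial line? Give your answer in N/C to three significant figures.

Dipole fields scale as 1/r³ in the far field.
The axial field is twice the equatorial field at the same r, so the geometry factor is 2/1.
E₂ = E₁ · (2/1) · (r₁/r₂)³ = 566 · 2 · (0.572/2.29)³.
(r₁/r₂)³ = (0.2498)³ = 0.01558.
E₂ ≈ 17.64 N/C.

E ≈ 17.6 N/C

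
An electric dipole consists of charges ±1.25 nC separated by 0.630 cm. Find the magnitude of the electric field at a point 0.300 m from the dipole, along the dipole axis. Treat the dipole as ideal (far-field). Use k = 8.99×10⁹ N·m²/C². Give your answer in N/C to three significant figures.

Dipole moment p = qd = (1.25×10⁻⁹ C)(0.00630 m) = 7.875×10⁻¹² C·m.
On the dipole axis E = 2kp/r³.
E = 2·(8.99×10⁹)(7.875×10⁻¹²) / (0.300)³ = 5.244 N/C.

E ≈ 5.24 N/C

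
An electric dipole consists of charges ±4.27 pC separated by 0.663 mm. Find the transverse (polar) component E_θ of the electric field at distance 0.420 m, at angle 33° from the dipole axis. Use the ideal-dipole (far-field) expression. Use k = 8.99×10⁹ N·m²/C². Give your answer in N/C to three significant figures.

E_θ ≈ 1.87×10⁻⁴ N/C

Dipole moment p = qd = (4.27×10⁻¹² C)(6.63×10⁻⁴ m) = 2.831×10⁻¹⁵ C·m.
For a dipole, E_θ = (kp sinθ)/r³.
kp/r³ = (8.99×10⁹)(2.831×10⁻¹⁵)/(0.420)³ = 3.435×10⁻⁴ N/C.
E_θ = 3.435×10⁻⁴·sin33° = 1.871×10⁻⁴ N/C.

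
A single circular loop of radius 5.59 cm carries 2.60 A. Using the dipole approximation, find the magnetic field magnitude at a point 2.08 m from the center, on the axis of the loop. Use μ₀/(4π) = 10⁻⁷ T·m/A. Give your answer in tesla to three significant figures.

B ≈ 5.67×10⁻¹⁰ T

Magnetic moment m = IA = Iπa² = (2.60)·π·(0.0559)² = 0.02552 A·m².
On axis B = (μ₀/4π)·2m/r³.
B = 2·(10⁻⁷)·(0.02552) / (2.08)³ = 5.672×10⁻¹⁰ T.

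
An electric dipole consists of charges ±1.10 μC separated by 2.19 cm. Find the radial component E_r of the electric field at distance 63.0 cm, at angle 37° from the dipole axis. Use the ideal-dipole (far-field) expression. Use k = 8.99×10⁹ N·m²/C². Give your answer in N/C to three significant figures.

E_r ≈ 1380 N/C

Dipole moment p = qd = (1.10×10⁻⁶ C)(0.0219 m) = 2.409×10⁻⁸ C·m.
For a dipole, E_r = (2kp cosθ)/r³.
kp/r³ = (8.99×10⁹)(2.409×10⁻⁸)/(0.630)³ = 866.1 N/C.
E_r = 2·866.1·cos37° = 1383 N/C.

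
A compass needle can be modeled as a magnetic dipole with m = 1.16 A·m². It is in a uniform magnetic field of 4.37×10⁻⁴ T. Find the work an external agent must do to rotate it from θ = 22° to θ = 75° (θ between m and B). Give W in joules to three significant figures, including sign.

W ≈ 3.39×10⁻⁴ J

W_ext = ΔU = −mB cosθ₂ + mB cosθ₁ = mB(cosθ₁ − cosθ₂).
W = (1.16)(4.37×10⁻⁴)·(cos22° − cos75°) = (5.069×10⁻⁴)·(+0.6684) = 3.388×10⁻⁴ J.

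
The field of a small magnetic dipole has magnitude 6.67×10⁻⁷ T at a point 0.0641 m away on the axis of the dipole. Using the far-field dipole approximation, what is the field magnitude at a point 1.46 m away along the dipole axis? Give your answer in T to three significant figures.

Dipole fields scale as 1/r³ in the far field; the geometry is the same at both points.
B₂ = B₁ · (r₁/r₂)³ = 6.67×10⁻⁷ · (0.0641/1.46)³.
(r₁/r₂)³ = (0.0439)³ = 8.463e-05.
B₂ ≈ 5.645×10⁻¹¹ T.

B ≈ 5.64×10⁻¹¹ T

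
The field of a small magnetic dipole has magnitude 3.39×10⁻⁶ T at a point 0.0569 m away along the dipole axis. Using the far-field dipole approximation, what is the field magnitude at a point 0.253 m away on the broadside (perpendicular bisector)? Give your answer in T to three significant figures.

B ≈ 1.93×10⁻⁸ T

Dipole fields scale as 1/r³ in the far field.
The axial field is twice the equatorial field at the same r, so the geometry factor is 1/2.
B₂ = B₁ · (1/2) · (r₁/r₂)³ = 3.39×10⁻⁶ · 0.5 · (0.0569/0.253)³.
(r₁/r₂)³ = (0.2249)³ = 0.01138.
B₂ ≈ 1.928×10⁻⁸ T.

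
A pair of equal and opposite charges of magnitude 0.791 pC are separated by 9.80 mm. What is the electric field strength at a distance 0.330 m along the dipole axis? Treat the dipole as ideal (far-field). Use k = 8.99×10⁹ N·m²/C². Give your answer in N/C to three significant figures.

Dipole moment p = qd = (7.91×10⁻¹³ C)(0.00980 m) = 7.752×10⁻¹⁵ C·m.
On the dipole axis E = 2kp/r³.
E = 2·(8.99×10⁹)(7.752×10⁻¹⁵) / (0.330)³ = 0.003878 N/C.

E ≈ 0.00388 N/C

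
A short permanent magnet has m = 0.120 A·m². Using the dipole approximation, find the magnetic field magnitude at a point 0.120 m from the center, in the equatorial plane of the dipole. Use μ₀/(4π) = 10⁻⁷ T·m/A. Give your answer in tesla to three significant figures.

In the equatorial plane B = (μ₀/4π)·m/r³ (half the axial value).
B = (10⁻⁷)·(0.120) / (0.120)³ = 6.944×10⁻⁶ T.

B ≈ 6.94×10⁻⁶ T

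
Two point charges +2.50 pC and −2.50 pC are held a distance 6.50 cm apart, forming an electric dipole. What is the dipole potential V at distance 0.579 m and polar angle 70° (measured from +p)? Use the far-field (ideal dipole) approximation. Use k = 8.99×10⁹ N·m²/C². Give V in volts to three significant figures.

V ≈ 0.00149 V

Dipole moment p = qd = (2.50×10⁻¹² C)(0.0650 m) = 1.625×10⁻¹³ C·m.
The dipole potential is V = kp cosθ / r².
V = (8.99×10⁹)(1.625×10⁻¹³)·cos70° / (0.579)² = 0.001490 V.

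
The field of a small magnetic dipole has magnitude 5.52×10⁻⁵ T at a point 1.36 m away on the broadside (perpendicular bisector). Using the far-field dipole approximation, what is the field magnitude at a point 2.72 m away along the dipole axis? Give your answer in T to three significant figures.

Dipole fields scale as 1/r³ in the far field.
The axial field is twice the equatorial field at the same r, so the geometry factor is 2/1.
B₂ = B₁ · (2/1) · (r₁/r₂)³ = 5.52×10⁻⁵ · 2 · (1.36/2.72)³.
(r₁/r₂)³ = (0.5)³ = 0.125.
B₂ ≈ 1.380×10⁻⁵ T.

B ≈ 1.38×10⁻⁵ T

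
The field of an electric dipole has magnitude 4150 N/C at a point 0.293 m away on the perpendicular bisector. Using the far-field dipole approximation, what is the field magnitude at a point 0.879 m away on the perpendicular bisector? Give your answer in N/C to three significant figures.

Dipole fields scale as 1/r³ in the far field; the geometry is the same at both points.
E₂ = E₁ · (r₁/r₂)³ = 4150 · (0.293/0.879)³.
(r₁/r₂)³ = (0.3333)³ = 0.03704.
E₂ ≈ 153.7 N/C.

E ≈ 154 N/C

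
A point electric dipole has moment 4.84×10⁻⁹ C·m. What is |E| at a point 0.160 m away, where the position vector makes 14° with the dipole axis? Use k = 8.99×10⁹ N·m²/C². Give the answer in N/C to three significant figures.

E ≈ 2.08×10⁴ N/C

At angle θ the dipole field magnitude is E = (kp/r³)·√(1 + 3cos²θ).
kp/r³ = (8.99×10⁹)(4.84×10⁻⁹) / (0.160)³ = 1.062×10⁴ N/C.
√(1 + 3cos²14°) = √(1 + 3·0.9415) = √3.8244 ≈ 1.9556.
E ≈ 1.062×10⁴ × 1.956 = 2.077×10⁴ N/C.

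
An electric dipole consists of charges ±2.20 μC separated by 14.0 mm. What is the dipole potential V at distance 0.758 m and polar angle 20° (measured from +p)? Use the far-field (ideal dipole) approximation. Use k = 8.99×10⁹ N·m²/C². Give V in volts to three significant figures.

V ≈ 453 V

Dipole moment p = qd = (2.20×10⁻⁶ C)(0.0140 m) = 3.08×10⁻⁸ C·m.
The dipole potential is V = kp cosθ / r².
V = (8.99×10⁹)(3.08×10⁻⁸)·cos20° / (0.758)² = 452.9 V.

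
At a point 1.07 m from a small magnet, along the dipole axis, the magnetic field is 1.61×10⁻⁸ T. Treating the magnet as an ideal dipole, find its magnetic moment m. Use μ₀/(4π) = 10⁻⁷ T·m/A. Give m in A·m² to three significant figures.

On axis B = (μ₀/4π)·2m/r³, so m = Br³·4π/(μ₀·2).
m = (1.61×10⁻⁸)·(1.07)³ / (2·10⁻⁷) = 0.09862 A·m².

m ≈ 0.0986 A·m²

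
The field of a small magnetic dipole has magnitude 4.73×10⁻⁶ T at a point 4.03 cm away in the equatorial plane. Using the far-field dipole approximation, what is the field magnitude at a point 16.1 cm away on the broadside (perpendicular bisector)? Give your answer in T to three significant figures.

Dipole fields scale as 1/r³ in the far field; the geometry is the same at both points.
B₂ = B₁ · (r₁/r₂)³ = 4.73×10⁻⁶ · (4.03/16.1)³.
(r₁/r₂)³ = (0.2503)³ = 0.01568.
B₂ ≈ 7.418×10⁻⁸ T.

B ≈ 7.42×10⁻⁸ T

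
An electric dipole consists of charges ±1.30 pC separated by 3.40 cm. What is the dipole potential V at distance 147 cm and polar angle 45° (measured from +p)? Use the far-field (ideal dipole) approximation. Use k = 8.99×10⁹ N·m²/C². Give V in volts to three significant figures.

V ≈ 1.30×10⁻⁴ V

Dipole moment p = qd = (1.30×10⁻¹² C)(0.0340 m) = 4.42×10⁻¹⁴ C·m.
The dipole potential is V = kp cosθ / r².
V = (8.99×10⁹)(4.42×10⁻¹⁴)·cos45° / (1.47)² = 1.300×10⁻⁴ V.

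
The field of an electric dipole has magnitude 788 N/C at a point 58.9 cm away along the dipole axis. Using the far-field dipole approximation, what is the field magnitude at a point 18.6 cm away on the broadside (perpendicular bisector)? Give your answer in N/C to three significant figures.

E ≈ 1.25×10⁴ N/C

Dipole fields scale as 1/r³ in the far field.
The axial field is twice the equatorial field at the same r, so the geometry factor is 1/2.
E₂ = E₁ · (1/2) · (r₁/r₂)³ = 788 · 0.5 · (58.9/18.6)³.
(r₁/r₂)³ = (3.167)³ = 31.75.
E₂ ≈ 1.251×10⁴ N/C.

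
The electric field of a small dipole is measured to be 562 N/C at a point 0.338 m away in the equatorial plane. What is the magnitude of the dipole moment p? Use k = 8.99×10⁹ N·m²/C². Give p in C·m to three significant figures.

p ≈ 2.41×10⁻⁹ C·m

In the equatorial plane E = kp/r³, so p = Er³/(k).
p = (562)·(0.338)³ / (8.99×10⁹) = 2.414×10⁻⁹ C·m.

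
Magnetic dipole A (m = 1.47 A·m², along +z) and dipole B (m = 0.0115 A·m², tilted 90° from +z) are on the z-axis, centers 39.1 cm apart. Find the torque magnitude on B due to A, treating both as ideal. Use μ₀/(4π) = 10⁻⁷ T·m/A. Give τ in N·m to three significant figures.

Dipole B is on the axis of dipole A, so B₁ there is axial: B₁ = (μ₀/4π)·2m₁/r³ along +z.
B₁ = 2(10⁻⁷)(1.47)/(0.391)³ = 4.918×10⁻⁶ T.
τ = m₂ B₁ sinθ.
τ = (0.0115)(4.918×10⁻⁶)·sin90° = 5.656×10⁻⁸ N·m.

τ ≈ 5.66×10⁻⁸ N·m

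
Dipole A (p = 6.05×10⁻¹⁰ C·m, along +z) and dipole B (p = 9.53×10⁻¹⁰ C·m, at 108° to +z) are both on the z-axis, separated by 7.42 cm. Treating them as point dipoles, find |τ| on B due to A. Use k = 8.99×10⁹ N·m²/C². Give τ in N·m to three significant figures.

τ ≈ 2.41×10⁻⁵ N·m

The second dipole sits on the axis of the first, so the field there is axial: E₁ = 2kp₁/r³ along +z.
E₁ = 2(8.99×10⁹)(6.05×10⁻¹⁰)/(0.0742)³ = 2.663×10⁴ N/C.
Torque on the second dipole: τ = p₂ E₁ sinθ.
τ = (9.53×10⁻¹⁰)(2.663×10⁴)·sin108° = 2.413×10⁻⁵ N·m.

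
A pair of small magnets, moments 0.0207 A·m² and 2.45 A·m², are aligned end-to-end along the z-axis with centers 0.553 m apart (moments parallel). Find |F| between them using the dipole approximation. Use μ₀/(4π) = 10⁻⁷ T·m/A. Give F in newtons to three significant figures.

F ≈ 3.25×10⁻⁷ N

On-axis B of dipole 1: B = (μ₀/4π)·2m₁/r³. Force on dipole 2: F = m₂·dB/dr.
dB/dr = −(μ₀/4π)·6m₁/r⁴, so |F| = (μ₀/4π)·6m₁m₂/r⁴.
F = 6(10⁻⁷)(0.0207)(2.45)/(0.553)⁴ = 3.254×10⁻⁷ N.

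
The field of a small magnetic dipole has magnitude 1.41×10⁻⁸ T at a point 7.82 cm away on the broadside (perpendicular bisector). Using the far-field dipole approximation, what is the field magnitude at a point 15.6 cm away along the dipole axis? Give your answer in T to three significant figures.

B ≈ 3.55×10⁻⁹ T

Dipole fields scale as 1/r³ in the far field.
The axial field is twice the equatorial field at the same r, so the geometry factor is 2/1.
B₂ = B₁ · (2/1) · (r₁/r₂)³ = 1.41×10⁻⁸ · 2 · (7.82/15.6)³.
(r₁/r₂)³ = (0.5013)³ = 0.126.
B₂ ≈ 3.552×10⁻⁹ T.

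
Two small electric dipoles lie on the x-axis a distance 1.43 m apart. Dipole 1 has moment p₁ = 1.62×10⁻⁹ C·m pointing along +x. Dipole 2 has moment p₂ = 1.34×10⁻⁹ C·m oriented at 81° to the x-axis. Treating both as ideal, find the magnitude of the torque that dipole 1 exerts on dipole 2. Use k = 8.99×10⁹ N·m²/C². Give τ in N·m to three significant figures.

τ ≈ 1.32×10⁻⁸ N·m

The second dipole sits on the axis of the first, so the field there is axial: E₁ = 2kp₁/r³ along +x.
E₁ = 2(8.99×10⁹)(1.62×10⁻⁹)/(1.43)³ = 9.961 N/C.
Torque on the second dipole: τ = p₂ E₁ sinθ.
τ = (1.34×10⁻⁹)(9.961)·sin81° = 1.318×10⁻⁸ N·m.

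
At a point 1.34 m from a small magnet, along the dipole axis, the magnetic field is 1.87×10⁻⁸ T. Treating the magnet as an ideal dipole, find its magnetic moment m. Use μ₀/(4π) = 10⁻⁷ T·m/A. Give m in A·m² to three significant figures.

On axis B = (μ₀/4π)·2m/r³, so m = Br³·4π/(μ₀·2).
m = (1.87×10⁻⁸)·(1.34)³ / (2·10⁻⁷) = 0.2250 A·m².

m ≈ 0.225 A·m²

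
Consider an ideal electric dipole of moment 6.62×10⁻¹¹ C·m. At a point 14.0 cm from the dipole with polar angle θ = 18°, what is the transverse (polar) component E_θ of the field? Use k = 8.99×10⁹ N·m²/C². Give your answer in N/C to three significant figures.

E_θ ≈ 67.0 N/C

For a dipole, E_θ = (kp sinθ)/r³.
kp/r³ = (8.99×10⁹)(6.62×10⁻¹¹)/(0.140)³ = 216.9 N/C.
E_θ = 216.9·sin18° = 67.02 N/C.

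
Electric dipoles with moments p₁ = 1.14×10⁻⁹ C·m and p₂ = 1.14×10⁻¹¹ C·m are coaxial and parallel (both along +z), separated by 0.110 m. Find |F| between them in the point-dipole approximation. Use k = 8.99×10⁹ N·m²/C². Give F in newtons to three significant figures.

F ≈ 4.79×10⁻⁶ N

On-axis field of dipole 1 at distance r: E = 2kp₁/r³. Force on dipole 2 is F = p₂·dE/dr (gradient along axis).
dE/dr = −6kp₁/r⁴, so |F| = 6kp₁p₂/r⁴ (attractive for aligned moments).
F = 6(8.99×10⁹)(1.14×10⁻⁹)(1.14×10⁻¹¹)/(0.110)⁴ = 4.788×10⁻⁶ N.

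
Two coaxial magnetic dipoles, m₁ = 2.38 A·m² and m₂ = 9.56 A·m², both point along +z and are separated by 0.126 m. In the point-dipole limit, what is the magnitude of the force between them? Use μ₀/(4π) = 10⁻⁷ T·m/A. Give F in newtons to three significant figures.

F ≈ 0.0542 N

On-axis B of dipole 1: B = (μ₀/4π)·2m₁/r³. Force on dipole 2: F = m₂·dB/dr.
dB/dr = −(μ₀/4π)·6m₁/r⁴, so |F| = (μ₀/4π)·6m₁m₂/r⁴.
F = 6(10⁻⁷)(2.38)(9.56)/(0.126)⁴ = 0.05416 N.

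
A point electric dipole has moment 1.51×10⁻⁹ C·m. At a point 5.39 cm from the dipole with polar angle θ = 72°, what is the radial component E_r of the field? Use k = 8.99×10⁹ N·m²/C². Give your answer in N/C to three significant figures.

E_r ≈ 5.36×10⁴ N/C

For a dipole, E_r = (2kp cosθ)/r³.
kp/r³ = (8.99×10⁹)(1.51×10⁻⁹)/(0.0539)³ = 8.669×10⁴ N/C.
E_r = 2·8.669×10⁴·cos72° = 5.358×10⁴ N/C.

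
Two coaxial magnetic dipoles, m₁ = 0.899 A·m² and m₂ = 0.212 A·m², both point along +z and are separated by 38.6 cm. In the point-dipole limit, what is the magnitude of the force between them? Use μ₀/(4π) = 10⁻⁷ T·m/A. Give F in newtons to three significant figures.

F ≈ 5.15×10⁻⁶ N

On-axis B of dipole 1: B = (μ₀/4π)·2m₁/r³. Force on dipole 2: F = m₂·dB/dr.
dB/dr = −(μ₀/4π)·6m₁/r⁴, so |F| = (μ₀/4π)·6m₁m₂/r⁴.
F = 6(10⁻⁷)(0.899)(0.212)/(0.386)⁴ = 5.151×10⁻⁶ N.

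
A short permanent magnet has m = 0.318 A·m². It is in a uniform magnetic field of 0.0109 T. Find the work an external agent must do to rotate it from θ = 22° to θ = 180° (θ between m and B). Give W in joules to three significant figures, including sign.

W ≈ 0.00668 J

W_ext = ΔU = −mB cosθ₂ + mB cosθ₁ = mB(cosθ₁ − cosθ₂).
W = (0.318)(0.0109)·(cos22° − cos180°) = (0.003466)·(+1.9272) = 0.006680 J.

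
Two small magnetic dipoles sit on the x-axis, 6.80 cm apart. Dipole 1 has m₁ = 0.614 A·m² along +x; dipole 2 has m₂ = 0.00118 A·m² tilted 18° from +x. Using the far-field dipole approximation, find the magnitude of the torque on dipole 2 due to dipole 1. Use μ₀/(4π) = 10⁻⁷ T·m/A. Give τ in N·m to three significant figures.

τ ≈ 1.42×10⁻⁷ N·m

Dipole B is on the axis of dipole A, so B₁ there is axial: B₁ = (μ₀/4π)·2m₁/r³ along +x.
B₁ = 2(10⁻⁷)(0.614)/(0.0680)³ = 3.905×10⁻⁴ T.
τ = m₂ B₁ sinθ.
τ = (0.00118)(3.905×10⁻⁴)·sin18° = 1.424×10⁻⁷ N·m.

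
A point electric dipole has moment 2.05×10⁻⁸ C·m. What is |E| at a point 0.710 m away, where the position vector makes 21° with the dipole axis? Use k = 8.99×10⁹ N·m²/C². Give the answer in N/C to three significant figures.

At angle θ the dipole field magnitude is E = (kp/r³)·√(1 + 3cos²θ).
kp/r³ = (8.99×10⁹)(2.05×10⁻⁸) / (0.710)³ = 514.9 N/C.
√(1 + 3cos²21°) = √(1 + 3·0.8716) = √3.6147 ≈ 1.9012.
E ≈ 514.9 × 1.901 = 979.0 N/C.

E ≈ 979 N/C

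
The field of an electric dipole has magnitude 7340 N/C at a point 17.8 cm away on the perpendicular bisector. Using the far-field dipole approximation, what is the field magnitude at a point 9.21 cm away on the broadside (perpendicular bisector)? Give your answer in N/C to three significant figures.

Dipole fields scale as 1/r³ in the far field; the geometry is the same at both points.
E₂ = E₁ · (r₁/r₂)³ = 7340 · (17.8/9.21)³.
(r₁/r₂)³ = (1.933)³ = 7.219.
E₂ ≈ 5.299×10⁴ N/C.

E ≈ 5.30×10⁴ N/C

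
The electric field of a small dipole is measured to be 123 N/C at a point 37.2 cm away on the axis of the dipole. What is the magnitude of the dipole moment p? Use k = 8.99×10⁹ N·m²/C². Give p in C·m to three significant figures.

On axis E = 2kp/r³, so p = Er³/(2k).
p = (123)·(0.372)³ / (2·8.99×10⁹) = 3.522×10⁻¹⁰ C·m.

p ≈ 3.52×10⁻¹⁰ C·m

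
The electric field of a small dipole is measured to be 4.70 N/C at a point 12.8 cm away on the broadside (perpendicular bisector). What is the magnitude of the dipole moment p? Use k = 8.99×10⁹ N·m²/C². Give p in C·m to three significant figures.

p ≈ 1.10×10⁻¹² C·m

In the equatorial plane E = kp/r³, so p = Er³/(k).
p = (4.70)·(0.128)³ / (8.99×10⁹) = 1.096×10⁻¹² C·m.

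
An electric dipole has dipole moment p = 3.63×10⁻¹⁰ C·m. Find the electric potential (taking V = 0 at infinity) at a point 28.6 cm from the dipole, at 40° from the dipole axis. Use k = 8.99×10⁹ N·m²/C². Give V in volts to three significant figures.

The dipole potential is V = kp cosθ / r².
V = (8.99×10⁹)(3.63×10⁻¹⁰)·cos40° / (0.286)² = 30.56 V.

V ≈ 30.6 V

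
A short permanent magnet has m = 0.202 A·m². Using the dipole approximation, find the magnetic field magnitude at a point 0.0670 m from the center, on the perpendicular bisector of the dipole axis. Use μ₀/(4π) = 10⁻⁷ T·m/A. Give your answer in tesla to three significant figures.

B ≈ 6.72×10⁻⁵ T

In the equatorial plane B = (μ₀/4π)·m/r³ (half the axial value).
B = (10⁻⁷)·(0.202) / (0.0670)³ = 6.716×10⁻⁵ T.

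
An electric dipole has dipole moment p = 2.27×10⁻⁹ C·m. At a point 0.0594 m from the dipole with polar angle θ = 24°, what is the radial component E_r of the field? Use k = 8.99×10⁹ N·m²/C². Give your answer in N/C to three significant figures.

For a dipole, E_r = (2kp cosθ)/r³.
kp/r³ = (8.99×10⁹)(2.27×10⁻⁹)/(0.0594)³ = 9.737×10⁴ N/C.
E_r = 2·9.737×10⁴·cos24° = 1.779×10⁵ N/C.

E_r ≈ 1.78×10⁵ N/C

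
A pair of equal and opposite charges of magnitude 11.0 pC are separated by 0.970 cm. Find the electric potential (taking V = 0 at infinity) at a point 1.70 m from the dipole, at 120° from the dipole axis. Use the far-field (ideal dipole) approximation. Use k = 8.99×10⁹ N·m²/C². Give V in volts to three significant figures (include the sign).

V ≈ -1.66×10⁻⁴ V

Dipole moment p = qd = (1.10×10⁻¹¹ C)(0.00970 m) = 1.067×10⁻¹³ C·m.
The dipole potential is V = kp cosθ / r².
V = (8.99×10⁹)(1.067×10⁻¹³)·cos120° / (1.70)² = -1.660×10⁻⁴ V.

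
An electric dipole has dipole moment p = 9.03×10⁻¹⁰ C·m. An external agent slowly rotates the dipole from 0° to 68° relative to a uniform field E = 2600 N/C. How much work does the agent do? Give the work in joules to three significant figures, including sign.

W_ext = ΔU = U(θ₂) − U(θ₁) = −pE cosθ₂ − (−pE cosθ₁) = pE(cosθ₁ − cosθ₂).
W = (9.03×10⁻¹⁰)(2600)·(cos0° − cos68°) = (2.348×10⁻⁶)·(+0.6254) = 1.468×10⁻⁶ J.

W ≈ 1.47×10⁻⁶ J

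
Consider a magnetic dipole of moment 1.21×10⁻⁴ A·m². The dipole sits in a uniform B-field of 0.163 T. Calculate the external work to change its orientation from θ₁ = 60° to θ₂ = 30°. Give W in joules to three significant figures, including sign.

W ≈ -7.22×10⁻⁶ J

W_ext = ΔU = −mB cosθ₂ + mB cosθ₁ = mB(cosθ₁ − cosθ₂).
W = (1.21×10⁻⁴)(0.163)·(cos60° − cos30°) = (1.972×10⁻⁵)·(-0.3660) = -7.219×10⁻⁶ J.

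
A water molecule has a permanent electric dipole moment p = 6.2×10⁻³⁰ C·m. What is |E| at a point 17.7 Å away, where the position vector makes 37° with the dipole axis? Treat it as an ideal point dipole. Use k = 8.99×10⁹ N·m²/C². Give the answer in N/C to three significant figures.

At angle θ the dipole field magnitude is E = (kp/r³)·√(1 + 3cos²θ).
kp/r³ = (8.99×10⁹)(6.20×10⁻³⁰) / (1.77×10⁻⁹)³ = 1.005×10⁷ N/C.
√(1 + 3cos²37°) = √(1 + 3·0.6378) = √2.9135 ≈ 1.7069.
E ≈ 1.005×10⁷ × 1.707 = 1.716×10⁷ N/C.

E ≈ 1.72×10⁷ N/C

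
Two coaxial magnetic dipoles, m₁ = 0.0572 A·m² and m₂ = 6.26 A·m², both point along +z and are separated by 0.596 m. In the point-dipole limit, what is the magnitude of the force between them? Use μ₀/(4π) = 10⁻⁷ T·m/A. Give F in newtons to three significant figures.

On-axis B of dipole 1: B = (μ₀/4π)·2m₁/r³. Force on dipole 2: F = m₂·dB/dr.
dB/dr = −(μ₀/4π)·6m₁/r⁴, so |F| = (μ₀/4π)·6m₁m₂/r⁴.
F = 6(10⁻⁷)(0.0572)(6.26)/(0.596)⁴ = 1.703×10⁻⁶ N.

F ≈ 1.70×10⁻⁶ N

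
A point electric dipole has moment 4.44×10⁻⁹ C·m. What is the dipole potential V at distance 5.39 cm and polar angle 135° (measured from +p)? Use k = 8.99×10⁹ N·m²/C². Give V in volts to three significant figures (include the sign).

V ≈ -9720 V

The dipole potential is V = kp cosθ / r².
V = (8.99×10⁹)(4.44×10⁻⁹)·cos135° / (0.0539)² = -9715 V.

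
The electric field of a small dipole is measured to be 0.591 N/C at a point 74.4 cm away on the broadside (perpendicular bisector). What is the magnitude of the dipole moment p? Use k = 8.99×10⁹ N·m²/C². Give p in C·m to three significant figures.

In the equatorial plane E = kp/r³, so p = Er³/(k).
p = (0.591)·(0.744)³ / (8.99×10⁹) = 2.707×10⁻¹¹ C·m.

p ≈ 2.71×10⁻¹¹ C·m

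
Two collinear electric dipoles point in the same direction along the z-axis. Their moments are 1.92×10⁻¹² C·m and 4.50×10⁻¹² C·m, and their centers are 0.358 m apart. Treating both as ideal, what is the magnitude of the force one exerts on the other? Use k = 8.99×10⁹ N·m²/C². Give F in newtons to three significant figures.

On-axis field of dipole 1 at distance r: E = 2kp₁/r³. Force on dipole 2 is F = p₂·dE/dr (gradient along axis).
dE/dr = −6kp₁/r⁴, so |F| = 6kp₁p₂/r⁴ (attractive for aligned moments).
F = 6(8.99×10⁹)(1.92×10⁻¹²)(4.50×10⁻¹²)/(0.358)⁴ = 2.837×10⁻¹¹ N.

F ≈ 2.84×10⁻¹¹ N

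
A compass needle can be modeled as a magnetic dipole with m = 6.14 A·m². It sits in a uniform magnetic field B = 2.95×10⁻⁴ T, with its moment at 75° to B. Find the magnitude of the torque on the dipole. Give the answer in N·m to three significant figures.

Torque on a magnetic dipole: τ = mB sinθ.
τ = (6.14)(2.95×10⁻⁴)·sin75° = 0.001750 N·m.

τ ≈ 0.00175 N·m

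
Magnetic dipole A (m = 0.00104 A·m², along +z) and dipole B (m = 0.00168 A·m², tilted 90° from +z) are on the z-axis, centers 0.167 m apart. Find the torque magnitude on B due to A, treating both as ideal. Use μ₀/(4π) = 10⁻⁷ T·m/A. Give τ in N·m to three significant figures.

τ ≈ 7.50×10⁻¹¹ N·m

Dipole B is on the axis of dipole A, so B₁ there is axial: B₁ = (μ₀/4π)·2m₁/r³ along +z.
B₁ = 2(10⁻⁷)(0.00104)/(0.167)³ = 4.466×10⁻⁸ T.
τ = m₂ B₁ sinθ.
τ = (0.00168)(4.466×10⁻⁸)·sin90° = 7.503×10⁻¹¹ N·m.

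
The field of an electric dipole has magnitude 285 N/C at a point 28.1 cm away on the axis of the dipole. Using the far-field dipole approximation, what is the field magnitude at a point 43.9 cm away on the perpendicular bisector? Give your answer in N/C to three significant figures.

E ≈ 37.4 N/C

Dipole fields scale as 1/r³ in the far field.
The axial field is twice the equatorial field at the same r, so the geometry factor is 1/2.
E₂ = E₁ · (1/2) · (r₁/r₂)³ = 285 · 0.5 · (28.1/43.9)³.
(r₁/r₂)³ = (0.6401)³ = 0.2623.
E₂ ≈ 37.37 N/C.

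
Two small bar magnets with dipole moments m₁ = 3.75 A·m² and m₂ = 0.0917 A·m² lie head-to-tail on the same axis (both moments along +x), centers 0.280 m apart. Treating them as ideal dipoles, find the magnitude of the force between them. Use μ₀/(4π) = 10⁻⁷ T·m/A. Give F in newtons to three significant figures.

On-axis B of dipole 1: B = (μ₀/4π)·2m₁/r³. Force on dipole 2: F = m₂·dB/dr.
dB/dr = −(μ₀/4π)·6m₁/r⁴, so |F| = (μ₀/4π)·6m₁m₂/r⁴.
F = 6(10⁻⁷)(3.75)(0.0917)/(0.280)⁴ = 3.357×10⁻⁵ N.

F ≈ 3.36×10⁻⁵ N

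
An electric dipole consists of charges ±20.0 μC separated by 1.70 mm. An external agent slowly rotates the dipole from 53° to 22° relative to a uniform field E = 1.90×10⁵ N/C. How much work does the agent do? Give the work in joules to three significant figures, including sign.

Dipole moment p = qd = (2.00×10⁻⁵ C)(0.00170 m) = 3.40×10⁻⁸ C·m.
W_ext = ΔU = U(θ₂) − U(θ₁) = −pE cosθ₂ − (−pE cosθ₁) = pE(cosθ₁ − cosθ₂).
W = (3.40×10⁻⁸)(1.90×10⁵)·(cos53° − cos22°) = (0.006460)·(-0.3254) = -0.002102 J.

W ≈ -0.00210 J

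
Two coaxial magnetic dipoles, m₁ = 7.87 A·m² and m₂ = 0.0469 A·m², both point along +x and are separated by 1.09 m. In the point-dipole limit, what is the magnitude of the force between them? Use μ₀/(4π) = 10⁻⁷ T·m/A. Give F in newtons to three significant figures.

F ≈ 1.57×10⁻⁷ N

On-axis B of dipole 1: B = (μ₀/4π)·2m₁/r³. Force on dipole 2: F = m₂·dB/dr.
dB/dr = −(μ₀/4π)·6m₁/r⁴, so |F| = (μ₀/4π)·6m₁m₂/r⁴.
F = 6(10⁻⁷)(7.87)(0.0469)/(1.09)⁴ = 1.569×10⁻⁷ N.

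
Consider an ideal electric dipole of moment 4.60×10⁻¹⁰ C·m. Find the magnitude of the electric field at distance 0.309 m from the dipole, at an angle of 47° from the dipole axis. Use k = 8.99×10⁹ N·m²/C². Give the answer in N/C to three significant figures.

At angle θ the dipole field magnitude is E = (kp/r³)·√(1 + 3cos²θ).
kp/r³ = (8.99×10⁹)(4.60×10⁻¹⁰) / (0.309)³ = 140.2 N/C.
√(1 + 3cos²47°) = √(1 + 3·0.4651) = √2.3954 ≈ 1.5477.
E ≈ 140.2 × 1.548 = 216.9 N/C.

E ≈ 217 N/C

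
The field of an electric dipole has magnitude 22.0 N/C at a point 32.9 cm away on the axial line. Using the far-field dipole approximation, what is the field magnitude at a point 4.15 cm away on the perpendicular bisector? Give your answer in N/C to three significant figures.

Dipole fields scale as 1/r³ in the far field.
The axial field is twice the equatorial field at the same r, so the geometry factor is 1/2.
E₂ = E₁ · (1/2) · (r₁/r₂)³ = 22.0 · 0.5 · (32.9/4.15)³.
(r₁/r₂)³ = (7.928)³ = 498.2.
E₂ ≈ 5481 N/C.

E ≈ 5480 N/C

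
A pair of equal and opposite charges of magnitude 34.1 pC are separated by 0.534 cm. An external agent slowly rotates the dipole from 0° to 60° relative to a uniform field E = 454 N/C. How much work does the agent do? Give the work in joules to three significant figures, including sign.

Dipole moment p = qd = (3.41×10⁻¹¹ C)(0.00534 m) = 1.821×10⁻¹³ C·m.
W_ext = ΔU = U(θ₂) − U(θ₁) = −pE cosθ₂ − (−pE cosθ₁) = pE(cosθ₁ − cosθ₂).
W = (1.821×10⁻¹³)(454)·(cos0° − cos60°) = (8.267×10⁻¹¹)·(+0.5000) = 4.134×10⁻¹¹ J.

W ≈ 4.13×10⁻¹¹ J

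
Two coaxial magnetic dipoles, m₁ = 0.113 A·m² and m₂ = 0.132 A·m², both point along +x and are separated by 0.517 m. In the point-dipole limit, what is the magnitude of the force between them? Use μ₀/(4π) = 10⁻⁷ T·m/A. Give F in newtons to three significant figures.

F ≈ 1.25×10⁻⁷ N

On-axis B of dipole 1: B = (μ₀/4π)·2m₁/r³. Force on dipole 2: F = m₂·dB/dr.
dB/dr = −(μ₀/4π)·6m₁/r⁴, so |F| = (μ₀/4π)·6m₁m₂/r⁴.
F = 6(10⁻⁷)(0.113)(0.132)/(0.517)⁴ = 1.253×10⁻⁷ N.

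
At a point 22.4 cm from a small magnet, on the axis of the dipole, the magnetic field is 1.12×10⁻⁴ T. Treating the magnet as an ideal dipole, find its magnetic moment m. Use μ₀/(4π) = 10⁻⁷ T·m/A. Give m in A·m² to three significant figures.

On axis B = (μ₀/4π)·2m/r³, so m = Br³·4π/(μ₀·2).
m = (1.12×10⁻⁴)·(0.224)³ / (2·10⁻⁷) = 6.294 A·m².

m ≈ 6.29 A·m²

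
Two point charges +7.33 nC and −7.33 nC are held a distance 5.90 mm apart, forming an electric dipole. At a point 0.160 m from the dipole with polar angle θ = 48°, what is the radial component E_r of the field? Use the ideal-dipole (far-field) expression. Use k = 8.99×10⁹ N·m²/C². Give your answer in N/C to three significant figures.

E_r ≈ 127 N/C

Dipole moment p = qd = (7.33×10⁻⁹ C)(0.00590 m) = 4.325×10⁻¹¹ C·m.
For a dipole, E_r = (2kp cosθ)/r³.
kp/r³ = (8.99×10⁹)(4.325×10⁻¹¹)/(0.160)³ = 94.93 N/C.
E_r = 2·94.93·cos48° = 127.0 N/C.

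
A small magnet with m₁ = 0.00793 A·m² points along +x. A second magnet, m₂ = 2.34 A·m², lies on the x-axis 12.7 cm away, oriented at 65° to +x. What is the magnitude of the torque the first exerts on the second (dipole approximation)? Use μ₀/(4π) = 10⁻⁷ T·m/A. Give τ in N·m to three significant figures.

τ ≈ 1.64×10⁻⁶ N·m

Dipole B is on the axis of dipole A, so B₁ there is axial: B₁ = (μ₀/4π)·2m₁/r³ along +x.
B₁ = 2(10⁻⁷)(0.00793)/(0.127)³ = 7.743×10⁻⁷ T.
τ = m₂ B₁ sinθ.
τ = (2.34)(7.743×10⁻⁷)·sin65° = 1.642×10⁻⁶ N·m.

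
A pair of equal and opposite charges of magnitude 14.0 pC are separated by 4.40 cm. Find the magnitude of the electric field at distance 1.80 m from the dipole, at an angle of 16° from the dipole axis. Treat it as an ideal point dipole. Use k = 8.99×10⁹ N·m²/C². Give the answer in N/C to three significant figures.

E ≈ 0.00184 N/C

Dipole moment p = qd = (1.40×10⁻¹¹ C)(0.0440 m) = 6.16×10⁻¹³ C·m.
At angle θ the dipole field magnitude is E = (kp/r³)·√(1 + 3cos²θ).
kp/r³ = (8.99×10⁹)(6.16×10⁻¹³) / (1.80)³ = 9.496×10⁻⁴ N/C.
√(1 + 3cos²16°) = √(1 + 3·0.9240) = √3.7721 ≈ 1.9422.
E ≈ 9.496×10⁻⁴ × 1.942 = 0.001844 N/C.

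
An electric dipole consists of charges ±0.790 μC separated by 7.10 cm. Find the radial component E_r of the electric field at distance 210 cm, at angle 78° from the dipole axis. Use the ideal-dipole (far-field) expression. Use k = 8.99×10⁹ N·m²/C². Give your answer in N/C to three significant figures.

E_r ≈ 22.6 N/C

Dipole moment p = qd = (7.90×10⁻⁷ C)(0.0710 m) = 5.609×10⁻⁸ C·m.
For a dipole, E_r = (2kp cosθ)/r³.
kp/r³ = (8.99×10⁹)(5.609×10⁻⁸)/(2.10)³ = 54.45 N/C.
E_r = 2·54.45·cos78° = 22.64 N/C.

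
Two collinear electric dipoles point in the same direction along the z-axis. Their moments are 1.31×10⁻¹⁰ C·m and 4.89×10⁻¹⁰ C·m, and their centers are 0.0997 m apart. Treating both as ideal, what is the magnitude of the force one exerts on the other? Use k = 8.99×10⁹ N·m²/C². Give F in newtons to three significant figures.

On-axis field of dipole 1 at distance r: E = 2kp₁/r³. Force on dipole 2 is F = p₂·dE/dr (gradient along axis).
dE/dr = −6kp₁/r⁴, so |F| = 6kp₁p₂/r⁴ (attractive for aligned moments).
F = 6(8.99×10⁹)(1.31×10⁻¹⁰)(4.89×10⁻¹⁰)/(0.0997)⁴ = 3.497×10⁻⁵ N.

F ≈ 3.50×10⁻⁵ N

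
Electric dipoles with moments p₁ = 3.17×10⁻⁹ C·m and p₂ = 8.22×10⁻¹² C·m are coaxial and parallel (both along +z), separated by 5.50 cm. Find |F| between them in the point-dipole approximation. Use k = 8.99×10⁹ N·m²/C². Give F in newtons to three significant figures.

On-axis field of dipole 1 at distance r: E = 2kp₁/r³. Force on dipole 2 is F = p₂·dE/dr (gradient along axis).
dE/dr = −6kp₁/r⁴, so |F| = 6kp₁p₂/r⁴ (attractive for aligned moments).
F = 6(8.99×10⁹)(3.17×10⁻⁹)(8.22×10⁻¹²)/(0.0550)⁴ = 1.536×10⁻⁴ N.

F ≈ 1.54×10⁻⁴ N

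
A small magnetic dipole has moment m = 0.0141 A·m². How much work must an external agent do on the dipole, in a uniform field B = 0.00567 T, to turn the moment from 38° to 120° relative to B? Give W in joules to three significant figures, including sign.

W_ext = ΔU = −mB cosθ₂ + mB cosθ₁ = mB(cosθ₁ − cosθ₂).
W = (0.0141)(0.00567)·(cos38° − cos120°) = (7.995×10⁻⁵)·(+1.2880) = 1.030×10⁻⁴ J.

W ≈ 1.03×10⁻⁴ J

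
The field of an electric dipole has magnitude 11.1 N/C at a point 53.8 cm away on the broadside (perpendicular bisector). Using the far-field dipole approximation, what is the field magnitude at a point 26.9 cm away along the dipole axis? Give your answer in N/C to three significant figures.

E ≈ 178 N/C

Dipole fields scale as 1/r³ in the far field.
The axial field is twice the equatorial field at the same r, so the geometry factor is 2/1.
E₂ = E₁ · (2/1) · (r₁/r₂)³ = 11.1 · 2 · (53.8/26.9)³.
(r₁/r₂)³ = (2)³ = 8.
E₂ ≈ 177.6 N/C.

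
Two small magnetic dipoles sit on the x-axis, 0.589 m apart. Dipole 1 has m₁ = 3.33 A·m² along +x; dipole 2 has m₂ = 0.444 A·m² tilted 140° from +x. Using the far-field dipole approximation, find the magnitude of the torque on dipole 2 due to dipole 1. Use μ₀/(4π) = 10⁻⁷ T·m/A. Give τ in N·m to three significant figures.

τ ≈ 9.30×10⁻⁷ N·m

Dipole B is on the axis of dipole A, so B₁ there is axial: B₁ = (μ₀/4π)·2m₁/r³ along +x.
B₁ = 2(10⁻⁷)(3.33)/(0.589)³ = 3.259×10⁻⁶ T.
τ = m₂ B₁ sinθ.
τ = (0.444)(3.259×10⁻⁶)·sin140° = 9.302×10⁻⁷ N·m.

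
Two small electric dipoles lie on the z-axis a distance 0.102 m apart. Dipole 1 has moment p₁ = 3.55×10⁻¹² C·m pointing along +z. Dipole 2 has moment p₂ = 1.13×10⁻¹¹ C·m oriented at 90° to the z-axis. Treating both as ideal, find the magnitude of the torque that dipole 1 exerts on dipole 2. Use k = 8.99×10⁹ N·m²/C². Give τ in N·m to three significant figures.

τ ≈ 6.80×10⁻¹⁰ N·m

The second dipole sits on the axis of the first, so the field there is axial: E₁ = 2kp₁/r³ along +z.
E₁ = 2(8.99×10⁹)(3.55×10⁻¹²)/(0.102)³ = 60.15 N/C.
Torque on the second dipole: τ = p₂ E₁ sinθ.
τ = (1.13×10⁻¹¹)(60.15)·sin90° = 6.797×10⁻¹⁰ N·m.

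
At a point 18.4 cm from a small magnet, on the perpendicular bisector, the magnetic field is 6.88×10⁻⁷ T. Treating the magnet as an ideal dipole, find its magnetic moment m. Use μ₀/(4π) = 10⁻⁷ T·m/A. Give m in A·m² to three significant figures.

In the equatorial plane B = (μ₀/4π)·m/r³, so m = Br³·4π/(μ₀).
m = (6.88×10⁻⁷)·(0.184)³ / (10⁻⁷) = 0.04286 A·m².

m ≈ 0.0429 A·m²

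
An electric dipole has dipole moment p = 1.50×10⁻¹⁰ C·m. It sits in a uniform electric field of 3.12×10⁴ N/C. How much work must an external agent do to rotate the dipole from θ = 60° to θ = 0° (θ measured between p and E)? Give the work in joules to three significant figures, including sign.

W ≈ -2.34×10⁻⁶ J

W_ext = ΔU = U(θ₂) − U(θ₁) = −pE cosθ₂ − (−pE cosθ₁) = pE(cosθ₁ − cosθ₂).
W = (1.50×10⁻¹⁰)(3.12×10⁴)·(cos60° − cos0°) = (4.680×10⁻⁶)·(-0.5000) = -2.340×10⁻⁶ J.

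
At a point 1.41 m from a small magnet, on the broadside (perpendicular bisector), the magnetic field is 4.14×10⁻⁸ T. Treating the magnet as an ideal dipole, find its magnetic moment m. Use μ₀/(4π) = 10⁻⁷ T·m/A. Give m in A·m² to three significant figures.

m ≈ 1.16 A·m²

In the equatorial plane B = (μ₀/4π)·m/r³, so m = Br³·4π/(μ₀).
m = (4.14×10⁻⁸)·(1.41)³ / (10⁻⁷) = 1.161 A·m².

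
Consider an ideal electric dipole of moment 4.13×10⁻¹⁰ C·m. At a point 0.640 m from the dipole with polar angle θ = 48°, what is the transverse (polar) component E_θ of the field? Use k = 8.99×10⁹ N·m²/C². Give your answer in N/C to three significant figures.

For a dipole, E_θ = (kp sinθ)/r³.
kp/r³ = (8.99×10⁹)(4.13×10⁻¹⁰)/(0.640)³ = 14.16 N/C.
E_θ = 14.16·sin48° = 10.53 N/C.

E_θ ≈ 10.5 N/C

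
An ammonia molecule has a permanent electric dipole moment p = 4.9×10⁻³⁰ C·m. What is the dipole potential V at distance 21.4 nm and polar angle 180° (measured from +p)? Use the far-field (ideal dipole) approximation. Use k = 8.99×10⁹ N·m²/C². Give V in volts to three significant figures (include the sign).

The dipole potential is V = kp cosθ / r².
V = (8.99×10⁹)(4.90×10⁻³⁰)·cos180° / (2.14×10⁻⁸)² = -9.619×10⁻⁵ V.

V ≈ -9.62×10⁻⁵ V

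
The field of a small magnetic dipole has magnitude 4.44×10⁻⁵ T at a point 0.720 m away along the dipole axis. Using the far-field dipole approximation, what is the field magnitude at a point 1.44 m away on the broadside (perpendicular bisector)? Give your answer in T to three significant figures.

Dipole fields scale as 1/r³ in the far field.
The axial field is twice the equatorial field at the same r, so the geometry factor is 1/2.
B₂ = B₁ · (1/2) · (r₁/r₂)³ = 4.44×10⁻⁵ · 0.5 · (0.720/1.44)³.
(r₁/r₂)³ = (0.5)³ = 0.125.
B₂ ≈ 2.775×10⁻⁶ T.

B ≈ 2.78×10⁻⁶ T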